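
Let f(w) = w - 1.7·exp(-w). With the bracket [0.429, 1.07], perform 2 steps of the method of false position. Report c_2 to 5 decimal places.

0.78139

f(0.429000) = -0.677972, f(1.070000) = 0.486886
step 1: c = 0.802076, f(c) = 0.039800 > 0 → new bracket [0.429000, 0.802076]
step 2: c = 0.781389, f(c) = 0.003180 > 0 → new bracket [0.429000, 0.781389]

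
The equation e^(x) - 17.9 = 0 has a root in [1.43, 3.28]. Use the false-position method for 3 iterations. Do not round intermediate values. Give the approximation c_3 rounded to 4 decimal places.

2.8732

False-position update: c = (a·f(b) − b·f(a))/(f(b) − f(a)); replace the endpoint whose sign matches f(c).
f(1.430000) = -13.721301, f(3.280000) = 8.675773
step 1: c = 2.563381, f(c) = -4.920379 < 0 → new bracket [2.563381, 3.280000]
step 2: c = 2.822722, f(c) = -1.077429 < 0 → new bracket [2.822722, 3.280000]
step 3: c = 2.873237, f(c) = -0.205803 < 0 → new bracket [2.873237, 3.280000]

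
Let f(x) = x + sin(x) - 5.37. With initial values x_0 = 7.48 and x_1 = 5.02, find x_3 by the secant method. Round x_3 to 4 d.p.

Secant update: x_(k+1) = x_k − f(x_k)·(x_k − x_(k-1))/(f(x_k) − f(x_(k-1))).
f(x_0) = 3.040880, f(x_1) = -1.303060
x_2 = 5.020000 - (-1.303060)·(5.020000 - 7.480000)/(-1.303060 - (3.040880)) = 5.757931; f(x_2) = -0.113503
x_3 = 5.757931 - (-0.113503)·(5.757931 - 5.020000)/(-0.113503 - (-1.303060)) = 5.828341; f(x_3) = 0.019019

5.8283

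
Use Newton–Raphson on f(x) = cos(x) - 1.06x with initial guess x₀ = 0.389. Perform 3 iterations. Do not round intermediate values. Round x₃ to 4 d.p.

0.7134

Newton update: x ← x − f(x)/f'(x).
f'(x) = -sin(x) - 1.06
x_0 = 0.389000: f = 0.512949, f' = -1.439263 → x_1 = 0.389000 - (0.512949)/(-1.439263) = 0.745397
x_1 = 0.745397: f = -0.055302, f' = -1.738263 → x_2 = 0.745397 - (-0.055302)/(-1.738263) = 0.713582
x_2 = 0.713582: f = -0.000375, f' = -1.714546 → x_3 = 0.713582 - (-0.000375)/(-1.714546) = 0.713363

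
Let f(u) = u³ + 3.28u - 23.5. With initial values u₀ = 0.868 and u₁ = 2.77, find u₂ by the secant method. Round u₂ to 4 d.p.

f(u_0) = -19.998988, f(u_1) = 6.839533
u_2 = 2.770000 - (6.839533)·(2.770000 - 0.868000)/(6.839533 - (-19.998988)) = 2.285294; f(u_2) = -4.069131

2.2853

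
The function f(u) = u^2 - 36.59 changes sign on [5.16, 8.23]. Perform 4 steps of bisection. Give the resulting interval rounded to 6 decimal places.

[5.927500, 6.119375]

f(5.160000) = -9.964400, f(8.230000) = 31.142900 (opposite signs)
step 1: m = 6.695000, f(m) = 8.233025 > 0 → root in [5.160000, 6.695000]
step 2: m = 5.927500, f(m) = -1.454744 < 0 → root in [5.927500, 6.695000]
step 3: m = 6.311250, f(m) = 3.241877 > 0 → root in [5.927500, 6.311250]
step 4: m = 6.119375, f(m) = 0.856750 > 0 → root in [5.927500, 6.119375]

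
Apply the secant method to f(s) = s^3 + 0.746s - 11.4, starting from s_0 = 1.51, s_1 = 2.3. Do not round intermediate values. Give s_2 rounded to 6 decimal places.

f(s_0) = -6.830589, f(s_1) = 2.482800
s_2 = 2.300000 - (2.482800)·(2.300000 - 1.510000)/(2.482800 - (-6.830589)) = 2.089399; f(s_2) = -0.719857

2.089399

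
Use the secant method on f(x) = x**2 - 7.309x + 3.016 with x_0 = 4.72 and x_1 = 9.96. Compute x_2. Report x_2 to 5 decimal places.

Secant update: x_(k+1) = x_k − f(x_k)·(x_k − x_(k-1))/(f(x_k) − f(x_(k-1))).
f(x_0) = -9.204080, f(x_1) = 29.419960
x_2 = 9.960000 - (29.419960)·(9.960000 - 4.720000)/(29.419960 - (-9.204080)) = 5.968688; f(x_2) = -4.983904

5.96869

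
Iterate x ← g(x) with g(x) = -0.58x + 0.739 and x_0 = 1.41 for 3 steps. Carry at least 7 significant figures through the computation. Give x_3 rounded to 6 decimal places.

0.283872

x_1 = g(1.410000) = -0.078800
x_2 = g(-0.078800) = 0.784704
x_3 = g(0.784704) = 0.283872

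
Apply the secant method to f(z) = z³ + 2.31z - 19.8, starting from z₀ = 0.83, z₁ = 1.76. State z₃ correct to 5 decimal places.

2.25823

f(z_0) = -17.310913, f(z_1) = -10.282624
z_2 = 1.760000 - (-10.282624)·(1.760000 - 0.830000)/(-10.282624 - (-17.310913)) = 3.120621; f(z_2) = 17.798113
z_3 = 3.120621 - (17.798113)·(3.120621 - 1.760000)/(17.798113 - (-10.282624)) = 2.258233; f(z_3) = -3.067355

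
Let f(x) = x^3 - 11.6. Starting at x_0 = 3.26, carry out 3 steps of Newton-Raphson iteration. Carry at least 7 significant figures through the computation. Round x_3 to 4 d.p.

Newton update: x ← x − f(x)/f'(x).
f'(x) = 3x^2
x_0 = 3.260000: f = 23.045976, f' = 31.882800 → x_1 = 3.260000 - (23.045976)/(31.882800) = 2.537166
x_1 = 2.537166: f = 4.732271, f' = 19.311632 → x_2 = 2.537166 - (4.732271)/(19.311632) = 2.292118
x_2 = 2.292118: f = 0.442343, f' = 15.761417 → x_3 = 2.292118 - (0.442343)/(15.761417) = 2.264053

2.2641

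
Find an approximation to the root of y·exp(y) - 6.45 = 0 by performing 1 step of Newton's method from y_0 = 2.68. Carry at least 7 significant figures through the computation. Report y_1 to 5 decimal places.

2.07191

f'(y) = (y + 1)·exp(y)
y_0 = 2.680000: f = 32.638050, f' = 53.673143 → y_1 = 2.680000 - (32.638050)/(53.673143) = 2.071911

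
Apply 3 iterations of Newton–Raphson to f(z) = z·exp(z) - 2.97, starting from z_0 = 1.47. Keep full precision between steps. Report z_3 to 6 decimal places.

f'(z) = (z + 1)·exp(z)
z_0 = 1.470000: f = 3.423376, f' = 10.742611 → z_1 = 1.470000 - (3.423376)/(10.742611) = 1.151327
z_1 = 1.151327: f = 0.670944, f' = 6.803332 → z_2 = 1.151327 - (0.670944)/(6.803332) = 1.052708
z_2 = 1.052708: f = 0.046427, f' = 5.881825 → z_3 = 1.052708 - (0.046427)/(5.881825) = 1.044814

1.044814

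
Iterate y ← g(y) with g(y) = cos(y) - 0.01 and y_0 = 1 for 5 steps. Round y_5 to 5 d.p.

y_1 = g(1.000000) = 0.530302
y_2 = g(0.530302) = 0.852654
y_3 = g(0.852654) = 0.647987
y_4 = g(0.647987) = 0.787301
y_5 = g(0.787301) = 0.695760

0.69576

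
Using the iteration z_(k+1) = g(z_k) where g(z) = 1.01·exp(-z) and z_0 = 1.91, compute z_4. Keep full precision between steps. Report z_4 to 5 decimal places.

0.66145

z_1 = g(1.910000) = 0.149561
z_2 = g(0.149561) = 0.869697
z_3 = g(0.869697) = 0.423269
z_4 = g(0.423269) = 0.661451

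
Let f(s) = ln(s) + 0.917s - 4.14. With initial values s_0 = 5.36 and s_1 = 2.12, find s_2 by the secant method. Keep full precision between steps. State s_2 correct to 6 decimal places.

3.320505

Secant update: s_(k+1) = s_k − f(s_k)·(s_k − s_(k-1))/(f(s_k) − f(s_(k-1))).
f(s_0) = 2.454084, f(s_1) = -1.444544
s_2 = 2.120000 - (-1.444544)·(2.120000 - 5.360000)/(-1.444544 - (2.454084)) = 3.320505; f(s_2) = 0.105020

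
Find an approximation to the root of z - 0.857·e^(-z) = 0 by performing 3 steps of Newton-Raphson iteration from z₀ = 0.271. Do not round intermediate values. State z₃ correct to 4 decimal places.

0.5131

f'(z) = 1 + 0.857·e^(-z)
z_0 = 0.271000: f = -0.382562, f' = 1.653562 → z_1 = 0.271000 - (-0.382562)/(1.653562) = 0.502356
z_1 = 0.502356: f = -0.016217, f' = 1.518573 → z_2 = 0.502356 - (-0.016217)/(1.518573) = 0.513035
z_2 = 0.513035: f = -0.000029, f' = 1.513065 → z_3 = 0.513035 - (-0.000029)/(1.513065) = 0.513055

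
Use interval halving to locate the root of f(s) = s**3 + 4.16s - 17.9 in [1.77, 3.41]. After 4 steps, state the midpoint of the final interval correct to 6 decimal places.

2.128750

f(1.770000) = -4.991567, f(3.410000) = 35.937421 (opposite signs)
step 1: m = 2.590000, f(m) = 10.248379 > 0 → root in [1.770000, 2.590000]
step 2: m = 2.180000, f(m) = 1.529032 > 0 → root in [1.770000, 2.180000]
step 3: m = 1.975000, f(m) = -1.980266 < 0 → root in [1.975000, 2.180000]
step 4: m = 2.077500, f(m) = -0.291097 < 0 → root in [2.077500, 2.180000]
Midpoint of [2.077500, 2.180000] = 2.128750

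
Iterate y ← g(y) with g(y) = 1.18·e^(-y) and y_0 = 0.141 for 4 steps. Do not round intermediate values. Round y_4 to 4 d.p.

y_1 = g(0.141000) = 1.024817
y_2 = g(1.024817) = 0.423457
y_3 = g(0.423457) = 0.772639
y_4 = g(0.772639) = 0.544915

0.5449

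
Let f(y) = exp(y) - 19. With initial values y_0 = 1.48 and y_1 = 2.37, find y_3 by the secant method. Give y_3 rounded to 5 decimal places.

f(y_0) = -14.607054, f(y_1) = -8.302608
y_2 = 2.370000 - (-8.302608)·(2.370000 - 1.480000)/(-8.302608 - (-14.607054)) = 3.542081; f(y_2) = 15.538713
y_3 = 3.542081 - (15.538713)·(3.542081 - 2.370000)/(15.538713 - (-8.302608)) = 2.778171; f(y_3) = -2.910440

2.77817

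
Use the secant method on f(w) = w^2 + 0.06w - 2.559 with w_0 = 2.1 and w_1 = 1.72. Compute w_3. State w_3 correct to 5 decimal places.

1.57088

f(w_0) = 1.977000, f(w_1) = 0.502600
w_2 = 1.720000 - (0.502600)·(1.720000 - 2.100000)/(0.502600 - (1.977000)) = 1.590464; f(w_2) = 0.066003
w_3 = 1.590464 - (0.066003)·(1.590464 - 1.720000)/(0.066003 - (0.502600)) = 1.570881; f(w_3) = 0.002920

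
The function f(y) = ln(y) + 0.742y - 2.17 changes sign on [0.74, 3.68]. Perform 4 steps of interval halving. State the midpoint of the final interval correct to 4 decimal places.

f(0.740000) = -1.922025, f(3.680000) = 1.863473 (opposite signs)
step 1: m = 2.210000, f(m) = 0.262813 > 0 → root in [0.740000, 2.210000]
step 2: m = 1.475000, f(m) = -0.686892 < 0 → root in [1.475000, 2.210000]
step 3: m = 1.842500, f(m) = -0.191742 < 0 → root in [1.842500, 2.210000]
step 4: m = 2.026250, f(m) = 0.039664 > 0 → root in [1.842500, 2.026250]
Midpoint of [1.842500, 2.026250] = 1.934375

1.9344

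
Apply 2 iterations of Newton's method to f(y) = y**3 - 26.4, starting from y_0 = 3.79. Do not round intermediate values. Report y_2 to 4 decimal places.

2.9858

f'(y) = 3y**2
y_0 = 3.790000: f = 28.039939, f' = 43.092300 → y_1 = 3.790000 - (28.039939)/(43.092300) = 3.139305
y_1 = 3.139305: f = 4.538595, f' = 29.565710 → y_2 = 3.139305 - (4.538595)/(29.565710) = 2.985796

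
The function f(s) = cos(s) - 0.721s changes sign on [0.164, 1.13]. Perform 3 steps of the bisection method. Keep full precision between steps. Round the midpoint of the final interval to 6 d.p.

0.828125

f(0.164000) = 0.868338, f(1.130000) = -0.388070 (opposite signs)
step 1: m = 0.647000, f(m) = 0.331409 > 0 → root in [0.647000, 1.130000]
step 2: m = 0.888500, f(m) = -0.010032 < 0 → root in [0.647000, 0.888500]
step 3: m = 0.767750, f(m) = 0.165927 > 0 → root in [0.767750, 0.888500]
Midpoint of [0.767750, 0.888500] = 0.828125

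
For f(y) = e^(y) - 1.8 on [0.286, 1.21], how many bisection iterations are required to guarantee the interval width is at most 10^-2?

Initial width b − a = 1.21 − 0.286 = 0.924000.
After n steps the width is (b−a)/2^n; need (b−a)/2^n ≤ 10^-2.
So n ≥ log₂(0.924000/10^-2) = log₂(92.4000) ≈ 6.5298.
Hence n = 7.

7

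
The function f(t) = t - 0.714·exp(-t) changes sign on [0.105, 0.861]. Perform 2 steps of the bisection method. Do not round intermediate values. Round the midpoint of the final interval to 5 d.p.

0.38850

f(0.105000) = -0.537832, f(0.861000) = 0.559164 (opposite signs)
step 1: m = 0.483000, f(m) = 0.042512 > 0 → root in [0.105000, 0.483000]
step 2: m = 0.294000, f(m) = -0.238127 < 0 → root in [0.294000, 0.483000]
Midpoint of [0.294000, 0.483000] = 0.388500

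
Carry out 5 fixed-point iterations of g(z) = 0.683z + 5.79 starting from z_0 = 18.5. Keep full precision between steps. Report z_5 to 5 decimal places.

z_1 = g(18.500000) = 18.425500
z_2 = g(18.425500) = 18.374617
z_3 = g(18.374617) = 18.339863
z_4 = g(18.339863) = 18.316126
z_5 = g(18.316126) = 18.299914

18.29991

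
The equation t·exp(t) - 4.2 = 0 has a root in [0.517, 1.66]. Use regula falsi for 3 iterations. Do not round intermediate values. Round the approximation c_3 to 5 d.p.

1.21055

f(0.517000) = -3.332997, f(1.660000) = 4.530456
step 1: c = 1.001471, f(c) = -1.473712 < 0 → new bracket [1.001471, 1.660000]
step 2: c = 1.163106, f(c) = -0.478229 < 0 → new bracket [1.163106, 1.660000]
step 3: c = 1.210549, f(c) = -0.138212 < 0 → new bracket [1.210549, 1.660000]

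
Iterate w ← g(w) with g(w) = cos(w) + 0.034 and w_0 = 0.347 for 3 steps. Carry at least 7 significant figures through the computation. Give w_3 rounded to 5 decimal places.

w_1 = g(0.347000) = 0.974397
w_2 = g(0.974397) = 0.595667
w_3 = g(0.595667) = 0.861775

0.86177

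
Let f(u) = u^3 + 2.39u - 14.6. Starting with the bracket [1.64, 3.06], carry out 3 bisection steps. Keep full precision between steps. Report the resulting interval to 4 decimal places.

f(1.640000) = -6.269456, f(3.060000) = 21.366016 (opposite signs)
step 1: m = 2.350000, f(m) = 3.994375 > 0 → root in [1.640000, 2.350000]
step 2: m = 1.995000, f(m) = -1.891800 < 0 → root in [1.995000, 2.350000]
step 3: m = 2.172500, f(m) = 0.845945 > 0 → root in [1.995000, 2.172500]

[1.9950, 2.1725]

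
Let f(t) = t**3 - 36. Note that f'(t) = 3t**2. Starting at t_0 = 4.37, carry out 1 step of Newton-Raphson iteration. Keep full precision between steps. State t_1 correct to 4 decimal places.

3.5417

t_0 = 4.370000: f = 47.453453, f' = 57.290700 → t_1 = 4.370000 - (47.453453)/(57.290700) = 3.541708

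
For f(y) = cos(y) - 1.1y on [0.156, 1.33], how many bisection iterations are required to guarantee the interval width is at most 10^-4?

14

Initial width b − a = 1.33 − 0.156 = 1.174000.
After n steps the width is (b−a)/2^n; need (b−a)/2^n ≤ 10^-4.
So n ≥ log₂(1.174000/10^-4) = log₂(11740.0000) ≈ 13.5191.
Hence n = 14.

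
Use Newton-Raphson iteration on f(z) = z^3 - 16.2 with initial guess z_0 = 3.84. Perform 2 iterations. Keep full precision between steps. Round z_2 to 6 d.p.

f'(z) = 3z^2
z_0 = 3.840000: f = 40.423104, f' = 44.236800 → z_1 = 3.840000 - (40.423104)/(44.236800) = 2.926211
z_1 = 2.926211: f = 8.856297, f' = 25.688131 → z_2 = 2.926211 - (8.856297)/(25.688131) = 2.581449

2.581449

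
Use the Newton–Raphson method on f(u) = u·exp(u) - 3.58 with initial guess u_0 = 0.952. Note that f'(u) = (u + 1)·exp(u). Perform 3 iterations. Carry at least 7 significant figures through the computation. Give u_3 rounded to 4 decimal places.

u_0 = 0.952000: f = -1.113476, f' = 5.057410 → u_1 = 0.952000 - (-1.113476)/(5.057410) = 1.172167
u_1 = 1.172167: f = 0.204909, f' = 7.013892 → u_2 = 1.172167 - (0.204909)/(7.013892) = 1.142953
u_2 = 1.142953: f = 0.004316, f' = 6.720330 → u_3 = 1.142953 - (0.004316)/(6.720330) = 1.142310

1.1423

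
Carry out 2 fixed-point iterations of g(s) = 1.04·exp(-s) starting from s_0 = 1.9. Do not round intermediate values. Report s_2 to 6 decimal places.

0.890181

s_1 = g(1.900000) = 0.155551
s_2 = g(0.155551) = 0.890181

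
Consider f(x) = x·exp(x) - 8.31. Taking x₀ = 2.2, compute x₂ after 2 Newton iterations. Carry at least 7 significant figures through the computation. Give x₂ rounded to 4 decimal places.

1.6478

f'(x) = (x + 1)·exp(x)
x_0 = 2.200000: f = 11.545030, f' = 28.880043 → x_1 = 2.200000 - (11.545030)/(28.880043) = 1.800242
x_1 = 1.800242: f = 2.583465, f' = 16.944576 → x_2 = 1.800242 - (2.583465)/(16.944576) = 1.647776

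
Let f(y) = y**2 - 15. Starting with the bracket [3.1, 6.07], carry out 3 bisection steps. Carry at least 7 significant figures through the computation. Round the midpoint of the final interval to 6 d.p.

f(3.100000) = -5.390000, f(6.070000) = 21.844900 (opposite signs)
step 1: m = 4.585000, f(m) = 6.022225 > 0 → root in [3.100000, 4.585000]
step 2: m = 3.842500, f(m) = -0.235194 < 0 → root in [3.842500, 4.585000]
step 3: m = 4.213750, f(m) = 2.755689 > 0 → root in [3.842500, 4.213750]
Midpoint of [3.842500, 4.213750] = 4.028125

4.028125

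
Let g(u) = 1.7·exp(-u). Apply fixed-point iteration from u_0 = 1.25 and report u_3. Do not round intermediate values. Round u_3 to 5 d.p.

0.59816

u_1 = g(1.250000) = 0.487058
u_2 = g(0.487058) = 1.044533
u_3 = g(1.044533) = 0.598155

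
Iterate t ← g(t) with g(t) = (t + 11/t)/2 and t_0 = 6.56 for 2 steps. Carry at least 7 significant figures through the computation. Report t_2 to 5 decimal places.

t_1 = g(6.560000) = 4.118415
t_2 = g(4.118415) = 3.394673

3.39467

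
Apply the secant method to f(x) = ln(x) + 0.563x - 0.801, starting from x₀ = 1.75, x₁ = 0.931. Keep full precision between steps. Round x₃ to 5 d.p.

f(x_0) = 0.743866, f(x_1) = -0.348343
x_2 = 0.931000 - (-0.348343)·(0.931000 - 1.750000)/(-0.348343 - (0.743866)) = 1.192207; f(x_2) = 0.046019
x_3 = 1.192207 - (0.046019)·(1.192207 - 0.931000)/(0.046019 - (-0.348343)) = 1.161726; f(x_3) = 0.002959

1.16173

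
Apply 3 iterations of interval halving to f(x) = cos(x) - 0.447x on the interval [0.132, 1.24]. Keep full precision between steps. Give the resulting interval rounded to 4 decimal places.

f(0.132000) = 0.932297, f(1.240000) = -0.229484 (opposite signs)
step 1: m = 0.686000, f(m) = 0.467144 > 0 → root in [0.686000, 1.240000]
step 2: m = 0.963000, f(m) = 0.140599 > 0 → root in [0.963000, 1.240000]
step 3: m = 1.101500, f(m) = -0.040112 < 0 → root in [0.963000, 1.101500]

[0.9630, 1.1015]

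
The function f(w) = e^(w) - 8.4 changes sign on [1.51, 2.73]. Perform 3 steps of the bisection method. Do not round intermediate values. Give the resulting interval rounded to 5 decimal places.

f(1.510000) = -3.873269, f(2.730000) = 6.932887 (opposite signs)
step 1: m = 2.120000, f(m) = -0.068863 < 0 → root in [2.120000, 2.730000]
step 2: m = 2.425000, f(m) = 2.902229 > 0 → root in [2.120000, 2.425000]
step 3: m = 2.272500, f(m) = 1.303630 > 0 → root in [2.120000, 2.272500]

[2.12000, 2.27250]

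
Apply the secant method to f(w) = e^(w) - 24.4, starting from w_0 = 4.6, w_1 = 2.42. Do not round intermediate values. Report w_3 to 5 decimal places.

3.40990

f(w_0) = 75.084316, f(w_1) = -13.154141
w_2 = 2.420000 - (-13.154141)·(2.420000 - 4.600000)/(-13.154141 - (75.084316)) = 2.744983; f(w_2) = -8.835646
w_3 = 2.744983 - (-8.835646)·(2.744983 - 2.420000)/(-8.835646 - (-13.154141)) = 3.409900; f(w_3) = 5.862205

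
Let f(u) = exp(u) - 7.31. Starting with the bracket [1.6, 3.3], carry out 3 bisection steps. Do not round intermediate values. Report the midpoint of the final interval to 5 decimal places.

f(1.600000) = -2.356968, f(3.300000) = 19.802639 (opposite signs)
step 1: m = 2.450000, f(m) = 4.278347 > 0 → root in [1.600000, 2.450000]
step 2: m = 2.025000, f(m) = 0.266111 > 0 → root in [1.600000, 2.025000]
step 3: m = 1.812500, f(m) = -1.184257 < 0 → root in [1.812500, 2.025000]
Midpoint of [1.812500, 2.025000] = 1.918750

1.91875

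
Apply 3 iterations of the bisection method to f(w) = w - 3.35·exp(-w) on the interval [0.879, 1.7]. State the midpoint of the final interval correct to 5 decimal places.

f(0.879000) = -0.511913, f(1.700000) = 1.088010 (opposite signs)
step 1: m = 1.289500, f(m) = 0.366882 > 0 → root in [0.879000, 1.289500]
step 2: m = 1.084250, f(m) = -0.048570 < 0 → root in [1.084250, 1.289500]
step 3: m = 1.186875, f(m) = 0.164544 > 0 → root in [1.084250, 1.186875]
Midpoint of [1.084250, 1.186875] = 1.135562

1.13556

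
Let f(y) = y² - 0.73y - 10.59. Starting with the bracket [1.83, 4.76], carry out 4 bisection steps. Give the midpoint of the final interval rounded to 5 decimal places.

f(1.830000) = -8.577000, f(4.760000) = 8.592800 (opposite signs)
step 1: m = 3.295000, f(m) = -2.138325 < 0 → root in [3.295000, 4.760000]
step 2: m = 4.027500, f(m) = 2.690681 > 0 → root in [3.295000, 4.027500]
step 3: m = 3.661250, f(m) = 0.142039 > 0 → root in [3.295000, 3.661250]
step 4: m = 3.478125, f(m) = -1.031678 < 0 → root in [3.478125, 3.661250]
Midpoint of [3.478125, 3.661250] = 3.569687

3.56969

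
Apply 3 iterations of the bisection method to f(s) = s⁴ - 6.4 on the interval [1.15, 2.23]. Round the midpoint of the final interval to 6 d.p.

f(1.150000) = -4.650994, f(2.230000) = 18.329734 (opposite signs)
step 1: m = 1.690000, f(m) = 1.757307 > 0 → root in [1.150000, 1.690000]
step 2: m = 1.420000, f(m) = -2.334131 < 0 → root in [1.420000, 1.690000]
step 3: m = 1.555000, f(m) = -0.553155 < 0 → root in [1.555000, 1.690000]
Midpoint of [1.555000, 1.690000] = 1.622500

1.622500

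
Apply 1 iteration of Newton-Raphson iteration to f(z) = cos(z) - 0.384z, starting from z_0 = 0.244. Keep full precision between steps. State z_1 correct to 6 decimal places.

1.645379

Newton update: z ← z − f(z)/f'(z).
f'(z) = -sin(z) - 0.384
z_0 = 0.244000: f = 0.876683, f' = -0.625586 → z_1 = 0.244000 - (0.876683)/(-0.625586) = 1.645379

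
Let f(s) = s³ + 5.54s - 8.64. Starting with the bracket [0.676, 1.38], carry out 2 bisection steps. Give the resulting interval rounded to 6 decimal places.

f(0.676000) = -4.586044, f(1.380000) = 1.633272 (opposite signs)
step 1: m = 1.028000, f(m) = -1.858506 < 0 → root in [1.028000, 1.380000]
step 2: m = 1.204000, f(m) = -0.224502 < 0 → root in [1.204000, 1.380000]

[1.204000, 1.380000]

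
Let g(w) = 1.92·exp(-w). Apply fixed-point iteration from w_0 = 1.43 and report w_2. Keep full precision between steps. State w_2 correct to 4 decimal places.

1.2127

w_1 = g(1.430000) = 0.459473
w_2 = g(0.459473) = 1.212703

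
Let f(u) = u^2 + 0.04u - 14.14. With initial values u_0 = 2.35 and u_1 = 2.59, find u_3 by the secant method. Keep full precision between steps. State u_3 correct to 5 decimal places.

3.68516

f(u_0) = -8.523500, f(u_1) = -7.328300
u_2 = 2.590000 - (-7.328300)·(2.590000 - 2.350000)/(-7.328300 - (-8.523500)) = 4.061546; f(u_2) = 2.518619
u_3 = 4.061546 - (2.518619)·(4.061546 - 2.590000)/(2.518619 - (-7.328300)) = 3.685158; f(u_3) = -0.412205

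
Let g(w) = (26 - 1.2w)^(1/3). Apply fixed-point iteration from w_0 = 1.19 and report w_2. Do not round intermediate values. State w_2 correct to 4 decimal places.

2.8236

w_1 = g(1.190000) = 2.907235
w_2 = g(2.907235) = 2.823581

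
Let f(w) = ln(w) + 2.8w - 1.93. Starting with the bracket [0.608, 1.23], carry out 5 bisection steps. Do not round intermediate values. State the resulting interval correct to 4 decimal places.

f(0.608000) = -0.725180, f(1.230000) = 1.721014 (opposite signs)
step 1: m = 0.919000, f(m) = 0.558731 > 0 → root in [0.608000, 0.919000]
step 2: m = 0.763500, f(m) = -0.062042 < 0 → root in [0.763500, 0.919000]
step 3: m = 0.841250, f(m) = 0.252634 > 0 → root in [0.763500, 0.841250]
step 4: m = 0.802375, f(m) = 0.096471 > 0 → root in [0.763500, 0.802375]
step 5: m = 0.782938, f(m) = 0.017523 > 0 → root in [0.763500, 0.782938]

[0.7635, 0.7829]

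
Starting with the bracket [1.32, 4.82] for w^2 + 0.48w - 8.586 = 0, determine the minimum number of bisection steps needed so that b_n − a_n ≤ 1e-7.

26

Initial width b − a = 4.82 − 1.32 = 3.500000.
After n steps the width is (b−a)/2^n; need (b−a)/2^n ≤ 1e-7.
So n ≥ log₂(3.500000/1e-7) = log₂(35000000.0000) ≈ 25.0609.
Hence n = 26.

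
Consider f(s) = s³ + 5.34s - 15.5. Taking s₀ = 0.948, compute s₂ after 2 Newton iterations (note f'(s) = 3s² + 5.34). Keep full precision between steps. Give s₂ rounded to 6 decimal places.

s_0 = 0.948000: f = -9.585709, f' = 8.036112 → s_1 = 0.948000 - (-9.585709)/(8.036112) = 2.140829
s_1 = 2.140829: f = 5.743768, f' = 19.089448 → s_2 = 2.140829 - (5.743768)/(19.089448) = 1.839942

1.839942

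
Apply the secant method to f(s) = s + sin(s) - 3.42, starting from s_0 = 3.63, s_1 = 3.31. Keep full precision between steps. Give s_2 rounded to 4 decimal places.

8.1400

f(s_0) = -0.259220, f(s_1) = -0.277612
s_2 = 3.310000 - (-0.277612)·(3.310000 - 3.630000)/(-0.277612 - (-0.259220)) = 8.140038; f(s_2) = 5.679402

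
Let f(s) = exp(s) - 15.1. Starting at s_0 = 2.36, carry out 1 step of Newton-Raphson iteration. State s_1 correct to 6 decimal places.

2.785745

f'(s) = exp(s)
s_0 = 2.360000: f = -4.509049, f' = 10.590951 → s_1 = 2.360000 - (-4.509049)/(10.590951) = 2.785745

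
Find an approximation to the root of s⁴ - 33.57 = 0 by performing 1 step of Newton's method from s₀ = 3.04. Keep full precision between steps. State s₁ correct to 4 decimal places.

2.5787

Newton update: s ← s − f(s)/f'(s).
f'(s) = 4s³
s_0 = 3.040000: f = 51.837171, f' = 112.377856 → s_1 = 3.040000 - (51.837171)/(112.377856) = 2.578724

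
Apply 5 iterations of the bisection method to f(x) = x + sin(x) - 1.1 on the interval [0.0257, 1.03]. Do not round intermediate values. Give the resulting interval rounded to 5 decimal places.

f(0.025700) = -1.048603, f(1.030000) = 0.787299 (opposite signs)
step 1: m = 0.527850, f(m) = -0.068473 < 0 → root in [0.527850, 1.030000]
step 2: m = 0.778925, f(m) = 0.381440 > 0 → root in [0.527850, 0.778925]
step 3: m = 0.653388, f(m) = 0.161267 > 0 → root in [0.527850, 0.653388]
step 4: m = 0.590619, f(m) = 0.047494 > 0 → root in [0.527850, 0.590619]
step 5: m = 0.559234, f(m) = -0.010228 < 0 → root in [0.559234, 0.590619]

[0.55923, 0.59062]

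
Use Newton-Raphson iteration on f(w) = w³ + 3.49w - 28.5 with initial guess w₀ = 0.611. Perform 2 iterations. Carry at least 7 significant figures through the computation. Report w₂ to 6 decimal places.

Newton update: w ← w − f(w)/f'(w).
f'(w) = 3w² + 3.49
w_0 = 0.611000: f = -26.139511, f' = 4.609963 → w_1 = 0.611000 - (-26.139511)/(4.609963) = 6.281221
w_1 = 6.281221: f = 241.239153, f' = 121.851227 → w_2 = 6.281221 - (241.239153)/(121.851227) = 4.301437

4.301437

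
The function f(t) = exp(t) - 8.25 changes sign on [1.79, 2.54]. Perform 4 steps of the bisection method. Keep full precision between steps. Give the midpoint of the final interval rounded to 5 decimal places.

f(1.790000) = -2.260548, f(2.540000) = 4.429671 (opposite signs)
step 1: m = 2.165000, f(m) = 0.464602 > 0 → root in [1.790000, 2.165000]
step 2: m = 1.977500, f(m) = -1.025341 < 0 → root in [1.977500, 2.165000]
step 3: m = 2.071250, f(m) = -0.315265 < 0 → root in [2.071250, 2.165000]
step 4: m = 2.118125, f(m) = 0.065531 > 0 → root in [2.071250, 2.118125]
Midpoint of [2.071250, 2.118125] = 2.094688

2.09469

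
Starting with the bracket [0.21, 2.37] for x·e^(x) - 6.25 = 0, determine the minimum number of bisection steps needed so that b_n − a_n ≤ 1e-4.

Initial width b − a = 2.37 − 0.21 = 2.160000.
After n steps the width is (b−a)/2^n; need (b−a)/2^n ≤ 1e-4.
So n ≥ log₂(2.160000/1e-4) = log₂(21600.0000) ≈ 14.3987.
Hence n = 15.

15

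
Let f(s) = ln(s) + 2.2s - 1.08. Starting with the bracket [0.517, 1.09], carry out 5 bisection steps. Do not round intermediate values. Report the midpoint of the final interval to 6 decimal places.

f(0.517000) = -0.602312, f(1.090000) = 1.404178 (opposite signs)
step 1: m = 0.803500, f(m) = 0.468922 > 0 → root in [0.517000, 0.803500]
step 2: m = 0.660250, f(m) = -0.042587 < 0 → root in [0.660250, 0.803500]
step 3: m = 0.731875, f(m) = 0.217979 > 0 → root in [0.660250, 0.731875]
step 4: m = 0.696063, f(m) = 0.089022 > 0 → root in [0.660250, 0.696063]
step 5: m = 0.678156, f(m) = 0.023566 > 0 → root in [0.660250, 0.678156]
Midpoint of [0.660250, 0.678156] = 0.669203

0.669203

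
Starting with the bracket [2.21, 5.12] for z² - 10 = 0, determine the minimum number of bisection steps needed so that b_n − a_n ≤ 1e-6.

Initial width b − a = 5.12 − 2.21 = 2.910000.
After n steps the width is (b−a)/2^n; need (b−a)/2^n ≤ 1e-6.
So n ≥ log₂(2.910000/1e-6) = log₂(2910000.0000) ≈ 21.4726.
Hence n = 22.

22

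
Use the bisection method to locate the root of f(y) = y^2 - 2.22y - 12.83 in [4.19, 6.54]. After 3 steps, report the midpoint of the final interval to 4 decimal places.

4.9244

f(4.190000) = -4.575700, f(6.540000) = 15.422800 (opposite signs)
step 1: m = 5.365000, f(m) = 4.042925 > 0 → root in [4.190000, 5.365000]
step 2: m = 4.777500, f(m) = -0.611544 < 0 → root in [4.777500, 5.365000]
step 3: m = 5.071250, f(m) = 1.629402 > 0 → root in [4.777500, 5.071250]
Midpoint of [4.777500, 5.071250] = 4.924375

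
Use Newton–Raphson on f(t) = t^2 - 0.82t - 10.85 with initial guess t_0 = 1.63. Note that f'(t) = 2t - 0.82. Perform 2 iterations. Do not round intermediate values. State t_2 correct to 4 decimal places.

4.0476

t_0 = 1.630000: f = -9.529700, f' = 2.440000 → t_1 = 1.630000 - (-9.529700)/(2.440000) = 5.535615
t_1 = 5.535615: f = 15.253827, f' = 10.251230 → t_2 = 5.535615 - (15.253827)/(10.251230) = 4.047615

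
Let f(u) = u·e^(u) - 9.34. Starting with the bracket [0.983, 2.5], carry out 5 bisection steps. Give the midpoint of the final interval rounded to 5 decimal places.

f(0.983000) = -6.712970, f(2.500000) = 21.116235 (opposite signs)
step 1: m = 1.741500, f(m) = 0.596818 > 0 → root in [0.983000, 1.741500]
step 2: m = 1.362250, f(m) = -4.020455 < 0 → root in [1.362250, 1.741500]
step 3: m = 1.551875, f(m) = -2.014665 < 0 → root in [1.551875, 1.741500]
step 4: m = 1.646688, f(m) = -0.794087 < 0 → root in [1.646688, 1.741500]
step 5: m = 1.694094, f(m) = -0.121229 < 0 → root in [1.694094, 1.741500]
Midpoint of [1.694094, 1.741500] = 1.717797

1.71780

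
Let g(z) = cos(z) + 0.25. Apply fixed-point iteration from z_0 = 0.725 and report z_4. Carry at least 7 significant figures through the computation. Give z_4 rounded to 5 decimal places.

0.82946

z_1 = g(0.725000) = 0.998499
z_2 = g(0.998499) = 0.791564
z_3 = g(0.791564) = 0.952733
z_4 = g(0.952733) = 0.829458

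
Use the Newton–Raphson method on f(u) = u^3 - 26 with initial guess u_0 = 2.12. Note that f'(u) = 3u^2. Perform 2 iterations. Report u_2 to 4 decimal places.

u_0 = 2.120000: f = -16.471872, f' = 13.483200 → u_1 = 2.120000 - (-16.471872)/(13.483200) = 3.341659
u_1 = 3.341659: f = 11.315251, f' = 33.500054 → u_2 = 3.341659 - (11.315251)/(33.500054) = 3.003891

3.0039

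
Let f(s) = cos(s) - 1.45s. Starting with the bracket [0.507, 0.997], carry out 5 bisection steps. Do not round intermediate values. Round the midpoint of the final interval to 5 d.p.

0.57591

f(0.507000) = 0.139055, f(0.997000) = -0.902826 (opposite signs)
step 1: m = 0.752000, f(m) = -0.360076 < 0 → root in [0.507000, 0.752000]
step 2: m = 0.629500, f(m) = -0.104453 < 0 → root in [0.507000, 0.629500]
step 3: m = 0.568250, f(m) = 0.018882 > 0 → root in [0.568250, 0.629500]
step 4: m = 0.598875, f(m) = -0.042398 < 0 → root in [0.568250, 0.598875]
step 5: m = 0.583562, f(m) = -0.011661 < 0 → root in [0.568250, 0.583562]
Midpoint of [0.568250, 0.583562] = 0.575906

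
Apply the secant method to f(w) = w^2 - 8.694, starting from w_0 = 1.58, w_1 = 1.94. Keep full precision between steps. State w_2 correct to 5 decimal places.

Secant update: w_(k+1) = w_k − f(w_k)·(w_k − w_(k-1))/(f(w_k) − f(w_(k-1))).
f(w_0) = -6.197600, f(w_1) = -4.930400
w_2 = 1.940000 - (-4.930400)·(1.940000 - 1.580000)/(-4.930400 - (-6.197600)) = 3.340682; f(w_2) = 2.466155

3.34068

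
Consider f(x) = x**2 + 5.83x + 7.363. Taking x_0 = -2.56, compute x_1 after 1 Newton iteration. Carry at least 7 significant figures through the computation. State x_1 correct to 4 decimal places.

-1.1400

f'(x) = 2x + 5.83
x_0 = -2.560000: f = -1.008200, f' = 0.710000 → x_1 = -2.560000 - (-1.008200)/(0.710000) = -1.140000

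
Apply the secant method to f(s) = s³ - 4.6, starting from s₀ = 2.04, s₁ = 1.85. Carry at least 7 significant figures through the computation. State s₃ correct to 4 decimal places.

1.6667

f(s_0) = 3.889664, f(s_1) = 1.731625
s_2 = 1.850000 - (1.731625)·(1.850000 - 2.040000)/(1.731625 - (3.889664)) = 1.697543; f(s_2) = 0.291726
s_3 = 1.697543 - (0.291726)·(1.697543 - 1.850000)/(0.291726 - (1.731625)) = 1.666655; f(s_3) = 0.029529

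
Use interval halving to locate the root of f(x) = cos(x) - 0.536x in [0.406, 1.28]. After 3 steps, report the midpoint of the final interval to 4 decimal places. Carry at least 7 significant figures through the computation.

1.0069

f(0.406000) = 0.701092, f(1.280000) = -0.399365 (opposite signs)
step 1: m = 0.843000, f(m) = 0.213378 > 0 → root in [0.843000, 1.280000]
step 2: m = 1.061500, f(m) = -0.081401 < 0 → root in [0.843000, 1.061500]
step 3: m = 0.952250, f(m) = 0.069445 > 0 → root in [0.952250, 1.061500]
Midpoint of [0.952250, 1.061500] = 1.006875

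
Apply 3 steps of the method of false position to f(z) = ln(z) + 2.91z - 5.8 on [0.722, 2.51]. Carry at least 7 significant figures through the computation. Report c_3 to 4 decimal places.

f(0.722000) = -4.024710, f(2.510000) = 2.424383
step 1: c = 1.837844, f(c) = 0.156719 > 0 → new bracket [0.722000, 1.837844]
step 2: c = 1.796022, f(c) = 0.012000 > 0 → new bracket [0.722000, 1.796022]
step 3: c = 1.792830, f(c) = 0.000930 > 0 → new bracket [0.722000, 1.792830]

1.7928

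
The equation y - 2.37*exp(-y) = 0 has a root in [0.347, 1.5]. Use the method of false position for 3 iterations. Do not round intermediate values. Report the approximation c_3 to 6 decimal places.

0.934378

False-position update: c = (a·f(b) − b·f(a))/(f(b) − f(a)); replace the endpoint whose sign matches f(c).
f(0.347000) = -1.328129, f(1.500000) = 0.971182
step 1: c = 1.012996, f(c) = 0.152380 > 0 → new bracket [0.347000, 1.012996]
step 2: c = 0.944449, f(c) = 0.022771 > 0 → new bracket [0.347000, 0.944449]
step 3: c = 0.934378, f(c) = 0.003371 > 0 → new bracket [0.347000, 0.934378]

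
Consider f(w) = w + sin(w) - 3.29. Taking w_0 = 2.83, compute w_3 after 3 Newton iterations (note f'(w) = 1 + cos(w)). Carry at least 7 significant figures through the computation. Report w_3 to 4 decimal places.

4.3115

w_0 = 2.830000: f = -0.153425, f' = 0.048153 → w_1 = 2.830000 - (-0.153425)/(0.048153) = 6.016166
w_1 = 6.016166: f = 2.462308, f' = 1.964562 → w_2 = 6.016166 - (2.462308)/(1.964562) = 4.762803
w_2 = 4.762803: f = 0.474074, f' = 1.050393 → w_3 = 4.762803 - (0.474074)/(1.050393) = 4.311473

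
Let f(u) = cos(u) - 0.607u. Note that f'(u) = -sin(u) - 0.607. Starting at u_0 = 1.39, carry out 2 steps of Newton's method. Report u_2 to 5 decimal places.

Newton update: u ← u − f(u)/f'(u).
u_0 = 1.390000: f = -0.663917, f' = -1.590701 → u_1 = 1.390000 - (-0.663917)/(-1.590701) = 0.972626
u_1 = 0.972626: f = -0.027253, f' = -1.433367 → u_2 = 0.972626 - (-0.027253)/(-1.433367) = 0.953613

0.95361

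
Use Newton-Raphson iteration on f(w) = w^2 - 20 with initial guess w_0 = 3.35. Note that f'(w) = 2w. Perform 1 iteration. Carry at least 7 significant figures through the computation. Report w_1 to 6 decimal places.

w_0 = 3.350000: f = -8.777500, f' = 6.700000 → w_1 = 3.350000 - (-8.777500)/(6.700000) = 4.660075

4.660075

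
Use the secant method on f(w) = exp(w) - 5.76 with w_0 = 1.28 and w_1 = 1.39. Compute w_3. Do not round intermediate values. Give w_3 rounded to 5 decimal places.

Secant update: w_(k+1) = w_k − f(w_k)·(w_k − w_(k-1))/(f(w_k) − f(w_(k-1))).
f(w_0) = -2.163360, f(w_1) = -1.745150
w_2 = 1.390000 - (-1.745150)·(1.390000 - 1.280000)/(-1.745150 - (-2.163360)) = 1.849019; f(w_2) = 0.593584
w_3 = 1.849019 - (0.593584)·(1.849019 - 1.390000)/(0.593584 - (-1.745150)) = 1.732517; f(w_3) = -0.105128

1.73252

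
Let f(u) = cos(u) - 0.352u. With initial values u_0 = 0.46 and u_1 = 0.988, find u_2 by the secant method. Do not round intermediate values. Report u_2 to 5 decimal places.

Secant update: u_(k+1) = u_k − f(u_k)·(u_k − u_(k-1))/(f(u_k) − f(u_(k-1))).
f(u_0) = 0.734132, f(u_1) = 0.202585
u_2 = 0.988000 - (0.202585)·(0.988000 - 0.460000)/(0.202585 - (0.734132)) = 1.189233; f(u_2) = -0.046238

1.18923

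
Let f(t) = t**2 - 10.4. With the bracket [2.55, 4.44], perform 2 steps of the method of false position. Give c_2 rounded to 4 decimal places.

3.2060

False-position update: c = (a·f(b) − b·f(a))/(f(b) − f(a)); replace the endpoint whose sign matches f(c).
f(2.550000) = -3.897500, f(4.440000) = 9.313600
step 1: c = 3.107582, f(c) = -0.742932 < 0 → new bracket [3.107582, 4.440000]
step 2: c = 3.206015, f(c) = -0.121465 < 0 → new bracket [3.206015, 4.440000]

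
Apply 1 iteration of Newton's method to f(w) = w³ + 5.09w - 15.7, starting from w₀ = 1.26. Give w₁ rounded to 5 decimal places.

1.99951

f'(w) = 3w² + 5.09
w_0 = 1.260000: f = -7.286224, f' = 9.852800 → w_1 = 1.260000 - (-7.286224)/(9.852800) = 1.999508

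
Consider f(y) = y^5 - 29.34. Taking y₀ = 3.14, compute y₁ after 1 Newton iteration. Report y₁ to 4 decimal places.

2.5724

f'(y) = 5y⁴
y_0 = 3.140000: f = 275.904776, f' = 486.058561 → y_1 = 3.140000 - (275.904776)/(486.058561) = 2.572363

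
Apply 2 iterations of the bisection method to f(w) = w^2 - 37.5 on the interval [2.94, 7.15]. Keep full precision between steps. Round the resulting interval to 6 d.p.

f(2.940000) = -28.856400, f(7.150000) = 13.622500 (opposite signs)
step 1: m = 5.045000, f(m) = -12.047975 < 0 → root in [5.045000, 7.150000]
step 2: m = 6.097500, f(m) = -0.320494 < 0 → root in [6.097500, 7.150000]

[6.097500, 7.150000]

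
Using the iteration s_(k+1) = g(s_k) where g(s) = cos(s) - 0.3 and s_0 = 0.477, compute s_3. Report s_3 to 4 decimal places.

s_1 = g(0.477000) = 0.588376
s_2 = g(0.588376) = 0.531843
s_3 = g(0.531843) = 0.561874

0.5619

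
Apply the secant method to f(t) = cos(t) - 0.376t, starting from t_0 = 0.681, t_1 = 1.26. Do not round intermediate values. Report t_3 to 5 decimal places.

f(t_0) = 0.520888, f(t_1) = -0.167943
t_2 = 1.260000 - (-0.167943)·(1.260000 - 0.681000)/(-0.167943 - (0.520888)) = 1.118835; f(t_2) = 0.016049
t_3 = 1.118835 - (0.016049)·(1.118835 - 1.260000)/(0.016049 - (-0.167943)) = 1.131148; f(t_3) = 0.000309

1.13115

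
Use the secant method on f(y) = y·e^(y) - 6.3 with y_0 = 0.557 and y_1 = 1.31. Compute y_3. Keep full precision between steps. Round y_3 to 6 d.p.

1.447502

f(y_0) = -5.327796, f(y_1) = -1.444912
y_2 = 1.310000 - (-1.444912)·(1.310000 - 0.557000)/(-1.444912 - (-5.327796)) = 1.590209; f(y_2) = 1.499616
y_3 = 1.590209 - (1.499616)·(1.590209 - 1.310000)/(1.499616 - (-1.444912)) = 1.447502; f(y_3) = -0.144532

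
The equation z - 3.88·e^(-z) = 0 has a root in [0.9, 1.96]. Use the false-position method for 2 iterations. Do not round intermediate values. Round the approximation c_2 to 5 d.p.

False-position update: c = (a·f(b) − b·f(a))/(f(b) − f(a)); replace the endpoint whose sign matches f(c).
f(0.900000) = -0.677490, f(1.960000) = 1.413469
step 1: c = 1.243450, f(c) = 0.124506 > 0 → new bracket [0.900000, 1.243450]
step 2: c = 1.190131, f(c) = 0.009907 > 0 → new bracket [0.900000, 1.190131]

1.19013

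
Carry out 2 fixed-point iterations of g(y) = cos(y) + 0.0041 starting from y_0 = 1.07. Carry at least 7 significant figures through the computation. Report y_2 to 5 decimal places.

0.88914

y_1 = g(1.070000) = 0.484224
y_2 = g(0.484224) = 0.889136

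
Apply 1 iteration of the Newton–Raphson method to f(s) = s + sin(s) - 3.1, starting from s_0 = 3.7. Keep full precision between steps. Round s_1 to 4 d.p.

f'(s) = 1 + cos(s)
s_0 = 3.700000: f = 0.070164, f' = 0.151900 → s_1 = 3.700000 - (0.070164)/(0.151900) = 3.238092

3.2381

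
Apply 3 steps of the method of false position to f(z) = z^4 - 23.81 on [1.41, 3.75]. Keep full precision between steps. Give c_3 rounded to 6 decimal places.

f(1.410000) = -19.857458, f(3.750000) = 173.943906
step 1: c = 1.649763, f(c) = -16.402246 < 0 → new bracket [1.649763, 3.750000]
step 2: c = 1.830742, f(c) = -12.576669 < 0 → new bracket [1.830742, 3.750000]
step 3: c = 1.960153, f(c) = -9.047492 < 0 → new bracket [1.960153, 3.750000]

1.960153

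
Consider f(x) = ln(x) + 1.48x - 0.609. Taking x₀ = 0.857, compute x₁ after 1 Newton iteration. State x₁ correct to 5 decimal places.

0.66619

f'(x) = 1/x + 1.48
x_0 = 0.857000: f = 0.505043, f' = 2.646861 → x_1 = 0.857000 - (0.505043)/(2.646861) = 0.666192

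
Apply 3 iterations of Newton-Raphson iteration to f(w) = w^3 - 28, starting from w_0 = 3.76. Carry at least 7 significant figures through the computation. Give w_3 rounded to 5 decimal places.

3.03660

Newton update: w ← w − f(w)/f'(w).
f'(w) = 3w^2
w_0 = 3.760000: f = 25.157376, f' = 42.412800 → w_1 = 3.760000 - (25.157376)/(42.412800) = 3.166845
w_1 = 3.166845: f = 3.759987, f' = 30.086717 → w_2 = 3.166845 - (3.759987)/(30.086717) = 3.041873
w_2 = 3.041873: f = 0.146427, f' = 27.758975 → w_3 = 3.041873 - (0.146427)/(27.758975) = 3.036598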